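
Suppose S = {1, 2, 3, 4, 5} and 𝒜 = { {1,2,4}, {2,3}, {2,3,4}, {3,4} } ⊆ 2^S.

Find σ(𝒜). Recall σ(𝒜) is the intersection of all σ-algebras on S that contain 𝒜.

Start: 𝒜 ∪ {∅, S} = { ∅, {2,3}, {3,4}, {1,2,4}, {2,3,4}, S }.
Round 1. New:
  {1,5}  = {2,3,4}ᶜ
  {3,5}  = {1,2,4}ᶜ
  {1,2,5}  = {3,4}ᶜ
  {1,4,5}  = {2,3}ᶜ
  {1,2,3,4}  = {3,4} ∪ {1,2,4}
  [11 total]
Round 2: 8 new —
  {5}  = {1,2,3,4}ᶜ
  {1,3,5}  = {1,5} ∪ {3,5}
  {2,3,5}  = {2,3} ∪ {3,5}
  {3,4,5}  = {3,4} ∪ {3,5}
  {1,2,3,5}  = {1,2,5} ∪ {2,3}
  {1,2,4,5}  = {1,4,5} ∪ {1,2,4}
  {1,3,4,5}  = {1,4,5} ∪ {3,4}
  {2,3,4,5}  = {2,3,4} ∪ {3,5}
  [19 total]
Round 3. New:
  {1}  = {2,3,4,5}ᶜ
  {2}  = {1,3,4,5}ᶜ
  {3}  = {1,2,4,5}ᶜ
  {4}  = {1,2,3,5}ᶜ
  {1,2}  = {3,4,5}ᶜ
  {1,4}  = {2,3,5}ᶜ
  {2,4}  = {1,3,5}ᶜ
  [26 total]
Round 4: +6 →
  {1,3}  = {3} ∪ {1}
  {2,5}  = {2} ∪ {5}
  {4,5}  = {5} ∪ {4}
  {1,2,3}  = {1,2} ∪ {3}
  {1,3,4}  = {3,4} ∪ {1,4}
  {2,4,5}  = {5} ∪ {2,4}
  [32 total]
Round 5: no new sets; the family is a σ-algebra.

Hence σ(𝒜) has 32 members: { ∅, {1}, {2}, {3}, {4}, {5}, {1,2}, {1,3}, {1,4}, {1,5}, {2,3}, {2,4}, {2,5}, {3,4}, {3,5}, {4,5}, {1,2,3}, {1,2,4}, {1,2,5}, {1,3,4}, {1,3,5}, {1,4,5}, {2,3,4}, {2,3,5}, {2,4,5}, {3,4,5}, {1,2,3,4}, {1,2,3,5}, {1,2,4,5}, {1,3,4,5}, {2,3,4,5}, S }.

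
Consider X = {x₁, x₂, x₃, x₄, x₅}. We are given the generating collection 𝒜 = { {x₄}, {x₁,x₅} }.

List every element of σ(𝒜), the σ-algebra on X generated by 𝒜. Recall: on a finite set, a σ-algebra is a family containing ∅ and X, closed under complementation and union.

Initial family (4 sets): { {}, {x₄}, {x₁,x₅}, X }.
Iteration 1. New:
  {x₁,x₄,x₅}  = {x₄} ∪ {x₁,x₅}
  {x₂,x₃,x₄}  = ᶜ of {x₁,x₅}
  {x₁,x₂,x₃,x₅}  = ᶜ of {x₄}
  [7 total]
Iteration 2 adds 1:
  {x₂,x₃}  = ᶜ of {x₁,x₄,x₅}
  [8 total]
Iteration 3 adds nothing — fixpoint reached.

Therefore σ(𝒜) = { {}, {x₄}, {x₁,x₅}, {x₂,x₃}, {x₁,x₄,x₅}, {x₂,x₃,x₄}, {x₁,x₂,x₃,x₅}, X } (|σ(𝒜)| = 8).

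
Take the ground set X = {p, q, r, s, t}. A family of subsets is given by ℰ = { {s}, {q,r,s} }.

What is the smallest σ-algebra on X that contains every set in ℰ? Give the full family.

Answer: σ(ℰ) = { ∅, {s}, {p,t}, {q,r}, {p,s,t}, {q,r,s}, {p,q,r,t}, X }

Check:
Seed the family with ℰ together with ∅ and X: { ∅, {s}, {q,r,s}, X }.
Step 1 (2 new):
  {p,t}  = ᶜ of {q,r,s}
  {p,q,r,t}  = ᶜ of {s}
  — 6 sets.
Step 2: +1 →
  {p,s,t}  = {p,t} ∪ {s}
  — 7 sets.
Step 3: 1 new —
  {q,r}  = ᶜ of {p,s,t}
  — 8 sets.
After Step 4 the family is unchanged; done.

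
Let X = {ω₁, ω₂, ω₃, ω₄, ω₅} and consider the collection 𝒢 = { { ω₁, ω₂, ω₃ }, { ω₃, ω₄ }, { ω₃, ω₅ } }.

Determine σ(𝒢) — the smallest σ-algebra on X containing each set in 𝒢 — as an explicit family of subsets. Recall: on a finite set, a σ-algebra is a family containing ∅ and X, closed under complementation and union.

Take S₀ = 𝒢 ∪ {∅, X} = { {  }, { ω₃, ω₄ }, { ω₃, ω₅ }, { ω₁, ω₂, ω₃ }, X }.
Step 1 adds 6:
  { ω₄, ω₅ }  = X∖{ ω₁, ω₂, ω₃ }
  { ω₁, ω₂, ω₄ }  = X∖{ ω₃, ω₅ }
  { ω₁, ω₂, ω₅ }  = X∖{ ω₃, ω₄ }
  { ω₃, ω₄, ω₅ }  = { ω₃, ω₄ } ∪ { ω₃, ω₅ }
  { ω₁, ω₂, ω₃, ω₄ }  = { ω₃, ω₄ } ∪ { ω₁, ω₂, ω₃ }
  { ω₁, ω₂, ω₃, ω₅ }  = { ω₁, ω₂, ω₃ } ∪ { ω₃, ω₅ }
  — 11 sets.
Step 2 (4 new):
  { ω₄ }  = X∖{ ω₁, ω₂, ω₃, ω₅ }
  { ω₅ }  = X∖{ ω₁, ω₂, ω₃, ω₄ }
  { ω₁, ω₂ }  = X∖{ ω₃, ω₄, ω₅ }
  { ω₁, ω₂, ω₄, ω₅ }  = { ω₁, ω₂, ω₄ } ∪ { ω₄, ω₅ }
  — 15 sets.
Step 3 adds 1:
  { ω₃ }  = X∖{ ω₁, ω₂, ω₄, ω₅ }
  — 16 sets.
Step 4: no new sets; the family is a σ-algebra.

σ(𝒢) = { {  }, { ω₃ }, { ω₄ }, { ω₅ }, { ω₁, ω₂ }, { ω₃, ω₄ }, { ω₃, ω₅ }, { ω₄, ω₅ }, { ω₁, ω₂, ω₃ }, { ω₁, ω₂, ω₄ }, { ω₁, ω₂, ω₅ }, { ω₃, ω₄, ω₅ }, { ω₁, ω₂, ω₃, ω₄ }, { ω₁, ω₂, ω₃, ω₅ }, { ω₁, ω₂, ω₄, ω₅ }, X }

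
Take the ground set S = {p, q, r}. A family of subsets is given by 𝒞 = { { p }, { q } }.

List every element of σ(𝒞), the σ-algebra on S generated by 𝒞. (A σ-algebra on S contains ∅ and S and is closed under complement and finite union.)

|σ(𝒞)| = 8.  σ(𝒞) = { ∅, { p }, { q }, { r }, { p, q }, { p, r }, { q, r }, S }

Trace:
Seed the family with 𝒞 together with ∅ and S: { ∅, { p }, { q }, S }.
Pass 1 (3 new):
  { p, q }  = { p } ∪ { q }
  { p, r }  = ᶜ of { q }
  { q, r }  = ᶜ of { p }
  |family| = 7
Pass 2: +1 →
  { r }  = ᶜ of { p, q }
  |family| = 8
Pass 3: stable.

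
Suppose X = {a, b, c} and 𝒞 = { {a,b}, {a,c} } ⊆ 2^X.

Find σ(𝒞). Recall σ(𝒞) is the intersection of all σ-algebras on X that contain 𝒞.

Answer: σ(𝒞) = { ∅, {a}, {b}, {c}, {a,b}, {a,c}, {b,c}, X }

Derivation:
Begin from { ∅, {a,b}, {a,c}, X } (that is, 𝒞 plus ∅ and X).
Iteration 1: 2 new —
  {b}  = X∖{a,c}
  {c}  = X∖{a,b}
Iteration 2: 1 new —
  {b,c}  = {c} ∪ {b}
Iteration 3 (1 new):
  {a}  = X∖{b,c}
Iteration 4: no new sets; the family is a σ-algebra.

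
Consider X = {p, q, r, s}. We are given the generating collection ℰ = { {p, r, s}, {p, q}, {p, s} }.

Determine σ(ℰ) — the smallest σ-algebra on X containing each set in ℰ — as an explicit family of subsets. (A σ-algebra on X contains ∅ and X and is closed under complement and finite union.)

|σ(ℰ)| = 16.  σ(ℰ) = { {}, {p}, {q}, {r}, {s}, {p, q}, {p, r}, {p, s}, {q, r}, {q, s}, {r, s}, {p, q, r}, {p, q, s}, {p, r, s}, {q, r, s}, X }

Derivation:
Take S₀ = ℰ ∪ {∅, X} = { {}, {p, q}, {p, s}, {p, r, s}, X }.
Pass 1. New:
  {q}  = ᶜ of {p, r, s}
  {q, r}  = ᶜ of {p, s}
  {r, s}  = ᶜ of {p, q}
  {p, q, s}  = {p, s} ∪ {p, q}
  [9 total]
Pass 2: +3 →
  {r}  = ᶜ of {p, q, s}
  {p, q, r}  = {p, q} ∪ {q, r}
  {q, r, s}  = {r, s} ∪ {q}
  [12 total]
Pass 3 adds 2:
  {p}  = ᶜ of {q, r, s}
  {s}  = ᶜ of {p, q, r}
  [14 total]
Pass 4: +2 →
  {p, r}  = {r} ∪ {p}
  {q, s}  = {s} ∪ {q}
  [16 total]
Pass 5: stable.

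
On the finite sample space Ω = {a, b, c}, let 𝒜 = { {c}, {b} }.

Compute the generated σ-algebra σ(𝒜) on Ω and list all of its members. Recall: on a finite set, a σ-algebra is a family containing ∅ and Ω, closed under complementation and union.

σ(𝒜) (8 sets): { ∅, {a}, {b}, {c}, {a,b}, {a,c}, {b,c}, Ω }

Check:
Take S₀ = 𝒜 ∪ {∅, Ω} = { ∅, {b}, {c}, Ω }.
Pass 1: 3 new —
  {a,b}  = Ω∖{c}
  {a,c}  = Ω∖{b}
  {b,c}  = {c} ∪ {b}
  |family| = 7
Pass 2 (1 new):
  {a}  = Ω∖{b,c}
  |family| = 8
Pass 3: closed — nothing new.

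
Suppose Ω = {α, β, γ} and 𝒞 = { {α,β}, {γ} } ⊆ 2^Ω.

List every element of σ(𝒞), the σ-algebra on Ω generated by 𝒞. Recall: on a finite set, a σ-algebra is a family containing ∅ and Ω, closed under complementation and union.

Begin from { ∅, {γ}, {α,β}, Ω } (that is, 𝒞 plus ∅ and Ω).
Step 1: already closed under ᶜ and ∪.

|σ(𝒞)| = 4.  σ(𝒞) = { ∅, {γ}, {α,β}, Ω }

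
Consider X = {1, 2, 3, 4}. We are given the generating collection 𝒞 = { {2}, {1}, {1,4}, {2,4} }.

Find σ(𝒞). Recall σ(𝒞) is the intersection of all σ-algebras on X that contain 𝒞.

Initial family (6 sets): { {}, {1}, {2}, {1,4}, {2,4}, X }.
Round 1. New:
  {1,2}  = {2} ∪ {1}
  {1,3}  = {2,4}ᶜ
  {2,3}  = {1,4}ᶜ
  {1,2,4}  = {1,4} ∪ {2}
  {1,3,4}  = {2}ᶜ
  {2,3,4}  = {1}ᶜ
Round 2: +3 →
  {3}  = {1,2,4}ᶜ
  {3,4}  = {1,2}ᶜ
  {1,2,3}  = {1,2} ∪ {2,3}
Round 3: 1 new —
  {4}  = {1,2,3}ᶜ
Round 4 adds nothing — fixpoint reached.

|σ(𝒞)| = 16.  σ(𝒞) = { {}, {1}, {2}, {3}, {4}, {1,2}, {1,3}, {1,4}, {2,3}, {2,4}, {3,4}, {1,2,3}, {1,2,4}, {1,3,4}, {2,3,4}, X }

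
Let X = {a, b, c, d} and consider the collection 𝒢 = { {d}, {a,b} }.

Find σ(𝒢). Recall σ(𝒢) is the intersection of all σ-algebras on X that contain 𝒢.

|σ(𝒢)| = 8.  σ(𝒢) = { ∅, {c}, {d}, {a,b}, {c,d}, {a,b,c}, {a,b,d}, X }

Working:
Take S₀ = 𝒢 ∪ {∅, X} = { ∅, {d}, {a,b}, X }.
Step 1: +3 →
  {c,d}  = ᶜ of {a,b}
  {a,b,c}  = ᶜ of {d}
  {a,b,d}  = {a,b} ∪ {d}
  (now 7)
Step 2 adds 1:
  {c}  = ᶜ of {a,b,d}
  (now 8)
Step 3: already closed under ᶜ and ∪.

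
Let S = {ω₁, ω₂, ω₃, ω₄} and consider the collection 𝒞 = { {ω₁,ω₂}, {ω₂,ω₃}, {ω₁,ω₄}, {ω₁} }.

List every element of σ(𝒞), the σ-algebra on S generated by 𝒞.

Begin from { {}, {ω₁}, {ω₁,ω₂}, {ω₁,ω₄}, {ω₂,ω₃}, S } (that is, 𝒞 plus ∅ and S).
Round 1. New:
  {ω₃,ω₄}  = complement {ω₁,ω₂}
  {ω₁,ω₂,ω₃}  = {ω₂,ω₃} ∪ {ω₁,ω₂}
  {ω₁,ω₂,ω₄}  = {ω₁,ω₄} ∪ {ω₁,ω₂}
  {ω₂,ω₃,ω₄}  = complement {ω₁}
  |family| = 10
Round 2: 3 new —
  {ω₃}  = complement {ω₁,ω₂,ω₄}
  {ω₄}  = complement {ω₁,ω₂,ω₃}
  {ω₁,ω₃,ω₄}  = {ω₃,ω₄} ∪ {ω₁,ω₄}
  |family| = 13
Round 3 (2 new):
  {ω₂}  = complement {ω₁,ω₃,ω₄}
  {ω₁,ω₃}  = {ω₃} ∪ {ω₁}
  |family| = 15
Round 4 (1 new):
  {ω₂,ω₄}  = complement {ω₁,ω₃}
  |family| = 16
Round 5: no new sets; the family is a σ-algebra.

|σ(𝒞)| = 16.  σ(𝒞) = { {}, {ω₁}, {ω₂}, {ω₃}, {ω₄}, {ω₁,ω₂}, {ω₁,ω₃}, {ω₁,ω₄}, {ω₂,ω₃}, {ω₂,ω₄}, {ω₃,ω₄}, {ω₁,ω₂,ω₃}, {ω₁,ω₂,ω₄}, {ω₁,ω₃,ω₄}, {ω₂,ω₃,ω₄}, S }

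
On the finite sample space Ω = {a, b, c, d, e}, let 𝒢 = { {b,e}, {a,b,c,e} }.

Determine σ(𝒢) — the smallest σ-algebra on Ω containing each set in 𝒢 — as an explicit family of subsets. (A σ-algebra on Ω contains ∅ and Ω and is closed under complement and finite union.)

Begin from { ∅, {b,e}, {a,b,c,e}, Ω } (that is, 𝒢 plus ∅ and Ω).
Step 1 (2 new):
  {d}  = complement {a,b,c,e}
  {a,c,d}  = complement {b,e}
  — 6 sets.
Step 2 (1 new):
  {b,d,e}  = {b,e} ∪ {d}
  — 7 sets.
Step 3 (1 new):
  {a,c}  = complement {b,d,e}
  — 8 sets.
After Step 4 the family is unchanged; done.

Therefore σ(𝒢) = { ∅, {d}, {a,c}, {b,e}, {a,c,d}, {b,d,e}, {a,b,c,e}, Ω } (|σ(𝒢)| = 8).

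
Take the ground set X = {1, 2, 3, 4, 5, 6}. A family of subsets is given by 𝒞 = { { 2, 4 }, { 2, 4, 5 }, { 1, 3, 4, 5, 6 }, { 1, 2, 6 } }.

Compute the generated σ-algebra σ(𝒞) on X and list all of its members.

σ(𝒞) = { ∅, { 2 }, { 3 }, { 4 }, { 5 }, { 1, 6 }, { 2, 3 }, { 2, 4 }, { 2, 5 }, { 3, 4 }, { 3, 5 }, { 4, 5 }, { 1, 2, 6 }, { 1, 3, 6 }, { 1, 4, 6 }, { 1, 5, 6 }, { 2, 3, 4 }, { 2, 3, 5 }, { 2, 4, 5 }, { 3, 4, 5 }, { 1, 2, 3, 6 }, { 1, 2, 4, 6 }, { 1, 2, 5, 6 }, { 1, 3, 4, 6 }, { 1, 3, 5, 6 }, { 1, 4, 5, 6 }, { 2, 3, 4, 5 }, { 1, 2, 3, 4, 6 }, { 1, 2, 3, 5, 6 }, { 1, 2, 4, 5, 6 }, { 1, 3, 4, 5, 6 }, X }

Derivation:
Start: 𝒞 ∪ {∅, X} = { ∅, { 2, 4 }, { 1, 2, 6 }, { 2, 4, 5 }, { 1, 3, 4, 5, 6 }, X }.
Step 1 adds 6:
  { 2 }  = complement { 1, 3, 4, 5, 6 }
  { 1, 3, 6 }  = complement { 2, 4, 5 }
  { 3, 4, 5 }  = complement { 1, 2, 6 }
  { 1, 2, 4, 6 }  = { 1, 2, 6 } ∪ { 2, 4 }
  { 1, 3, 5, 6 }  = complement { 2, 4 }
  { 1, 2, 4, 5, 6 }  = { 1, 2, 6 } ∪ { 2, 4, 5 }
  [12 total]
Step 2 (6 new):
  { 3 }  = complement { 1, 2, 4, 5, 6 }
  { 3, 5 }  = complement { 1, 2, 4, 6 }
  { 1, 2, 3, 6 }  = { 1, 3, 6 } ∪ { 2 }
  { 2, 3, 4, 5 }  = { 3, 4, 5 } ∪ { 2 }
  { 1, 2, 3, 4, 6 }  = { 1, 2, 4, 6 } ∪ { 1, 3, 6 }
  { 1, 2, 3, 5, 6 }  = { 1, 3, 5, 6 } ∪ { 2 }
  [18 total]
Step 3 adds 7:
  { 4 }  = complement { 1, 2, 3, 5, 6 }
  { 5 }  = complement { 1, 2, 3, 4, 6 }
  { 1, 6 }  = complement { 2, 3, 4, 5 }
  { 2, 3 }  = { 3 } ∪ { 2 }
  { 4, 5 }  = complement { 1, 2, 3, 6 }
  { 2, 3, 4 }  = { 3 } ∪ { 2, 4 }
  { 2, 3, 5 }  = { 3, 5 } ∪ { 2 }
  [25 total]
Step 4 (7 new):
  { 2, 5 }  = { 2 } ∪ { 5 }
  { 3, 4 }  = { 3 } ∪ { 4 }
  { 1, 4, 6 }  = complement { 2, 3, 5 }
  { 1, 5, 6 }  = complement { 2, 3, 4 }
  { 1, 2, 5, 6 }  = { 5 } ∪ { 1, 2, 6 }
  { 1, 3, 4, 6 }  = { 1, 3, 6 } ∪ { 4 }
  { 1, 4, 5, 6 }  = complement { 2, 3 }
  [32 total]
Step 5: already closed under ᶜ and ∪.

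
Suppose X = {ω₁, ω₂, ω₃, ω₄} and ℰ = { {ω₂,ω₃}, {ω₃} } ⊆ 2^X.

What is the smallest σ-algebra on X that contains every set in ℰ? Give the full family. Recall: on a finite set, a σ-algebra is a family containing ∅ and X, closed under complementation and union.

Seed the family with ℰ together with ∅ and X: { ∅, {ω₃}, {ω₂,ω₃}, X }.
Pass 1 (2 new):
  {ω₁,ω₄}  = complement {ω₂,ω₃}
  {ω₁,ω₂,ω₄}  = complement {ω₃}
  (now 6)
Pass 2: +1 →
  {ω₁,ω₃,ω₄}  = {ω₃} ∪ {ω₁,ω₄}
  (now 7)
Pass 3 (1 new):
  {ω₂}  = complement {ω₁,ω₃,ω₄}
  (now 8)
Pass 4: stable.

σ(ℰ) = { ∅, {ω₂}, {ω₃}, {ω₁,ω₄}, {ω₂,ω₃}, {ω₁,ω₂,ω₄}, {ω₁,ω₃,ω₄}, X }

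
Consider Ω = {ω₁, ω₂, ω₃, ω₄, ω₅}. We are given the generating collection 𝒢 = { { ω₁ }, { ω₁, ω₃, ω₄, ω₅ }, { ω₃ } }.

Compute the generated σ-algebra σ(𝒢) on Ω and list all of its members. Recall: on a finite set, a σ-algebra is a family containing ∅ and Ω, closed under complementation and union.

Answer: σ(𝒢) = { {  }, { ω₁ }, { ω₂ }, { ω₃ }, { ω₁, ω₂ }, { ω₁, ω₃ }, { ω₂, ω₃ }, { ω₄, ω₅ }, { ω₁, ω₂, ω₃ }, { ω₁, ω₄, ω₅ }, { ω₂, ω₄, ω₅ }, { ω₃, ω₄, ω₅ }, { ω₁, ω₂, ω₄, ω₅ }, { ω₁, ω₃, ω₄, ω₅ }, { ω₂, ω₃, ω₄, ω₅ }, Ω }

Derivation:
Begin from { {  }, { ω₁ }, { ω₃ }, { ω₁, ω₃, ω₄, ω₅ }, Ω } (that is, 𝒢 plus ∅ and Ω).
Iteration 1. New:
  { ω₂ }  = ᶜ of { ω₁, ω₃, ω₄, ω₅ }
  { ω₁, ω₃ }  = { ω₃ } ∪ { ω₁ }
  { ω₁, ω₂, ω₄, ω₅ }  = ᶜ of { ω₃ }
  { ω₂, ω₃, ω₄, ω₅ }  = ᶜ of { ω₁ }
  |family| = 9
Iteration 2. New:
  { ω₁, ω₂ }  = { ω₂ } ∪ { ω₁ }
  { ω₂, ω₃ }  = { ω₂ } ∪ { ω₃ }
  { ω₁, ω₂, ω₃ }  = { ω₂ } ∪ { ω₁, ω₃ }
  { ω₂, ω₄, ω₅ }  = ᶜ of { ω₁, ω₃ }
  |family| = 13
Iteration 3: +3 →
  { ω₄, ω₅ }  = ᶜ of { ω₁, ω₂, ω₃ }
  { ω₁, ω₄, ω₅ }  = ᶜ of { ω₂, ω₃ }
  { ω₃, ω₄, ω₅ }  = ᶜ of { ω₁, ω₂ }
  |family| = 16
Iteration 4: stable.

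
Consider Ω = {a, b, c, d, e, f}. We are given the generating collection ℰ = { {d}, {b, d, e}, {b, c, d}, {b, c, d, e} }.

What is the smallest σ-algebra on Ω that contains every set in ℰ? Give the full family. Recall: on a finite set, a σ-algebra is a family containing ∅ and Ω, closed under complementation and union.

σ(ℰ) (32 sets): { {}, {b}, {c}, {d}, {e}, {a, f}, {b, c}, {b, d}, {b, e}, {c, d}, {c, e}, {d, e}, {a, b, f}, {a, c, f}, {a, d, f}, {a, e, f}, {b, c, d}, {b, c, e}, {b, d, e}, {c, d, e}, {a, b, c, f}, {a, b, d, f}, {a, b, e, f}, {a, c, d, f}, {a, c, e, f}, {a, d, e, f}, {b, c, d, e}, {a, b, c, d, f}, {a, b, c, e, f}, {a, b, d, e, f}, {a, c, d, e, f}, Ω }

Check:
Take S₀ = ℰ ∪ {∅, Ω} = { {}, {d}, {b, c, d}, {b, d, e}, {b, c, d, e}, Ω }.
Pass 1 (4 new):
  {a, f}  = ᶜ of {b, c, d, e}
  {a, c, f}  = ᶜ of {b, d, e}
  {a, e, f}  = ᶜ of {b, c, d}
  {a, b, c, e, f}  = ᶜ of {d}
  (now 10)
Pass 2 adds 6:
  {a, d, f}  = {a, f} ∪ {d}
  {a, c, d, f}  = {a, c, f} ∪ {d}
  {a, c, e, f}  = {a, c, f} ∪ {a, e, f}
  {a, d, e, f}  = {a, e, f} ∪ {d}
  {a, b, c, d, f}  = {b, c, d} ∪ {a, c, f}
  {a, b, d, e, f}  = {a, f} ∪ {b, d, e}
  (now 16)
Pass 3 adds 7:
  {c}  = ᶜ of {a, b, d, e, f}
  {e}  = ᶜ of {a, b, c, d, f}
  {b, c}  = ᶜ of {a, d, e, f}
  {b, d}  = ᶜ of {a, c, e, f}
  {b, e}  = ᶜ of {a, c, d, f}
  {b, c, e}  = ᶜ of {a, d, f}
  {a, c, d, e, f}  = {a, c, e, f} ∪ {a, c, d, f}
  (now 23)
Pass 4: 7 new —
  {b}  = ᶜ of {a, c, d, e, f}
  {c, d}  = {c} ∪ {d}
  {c, e}  = {e} ∪ {c}
  {d, e}  = {e} ∪ {d}
  {a, b, c, f}  = {a, c, f} ∪ {b, c}
  {a, b, d, f}  = {a, f} ∪ {b, d}
  {a, b, e, f}  = {b, e} ∪ {a, f}
  (now 30)
Pass 5 (2 new):
  {a, b, f}  = {a, f} ∪ {b}
  {c, d, e}  = {c, d} ∪ {e}
  (now 32)
Pass 6: closed — nothing new.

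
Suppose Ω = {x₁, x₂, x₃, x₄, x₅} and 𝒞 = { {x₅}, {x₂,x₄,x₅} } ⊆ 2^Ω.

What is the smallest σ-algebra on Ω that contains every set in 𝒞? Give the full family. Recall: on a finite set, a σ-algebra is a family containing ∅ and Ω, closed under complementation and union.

Take S₀ = 𝒞 ∪ {∅, Ω} = { {}, {x₅}, {x₂,x₄,x₅}, Ω }.
Step 1: +2 →
  {x₁,x₃}  = {x₂,x₄,x₅}ᶜ
  {x₁,x₂,x₃,x₄}  = {x₅}ᶜ
  |family| = 6
Step 2: +1 →
  {x₁,x₃,x₅}  = {x₁,x₃} ∪ {x₅}
  |family| = 7
Step 3 adds 1:
  {x₂,x₄}  = {x₁,x₃,x₅}ᶜ
  |family| = 8
Step 4: stable.

σ(𝒞) = { {}, {x₅}, {x₁,x₃}, {x₂,x₄}, {x₁,x₃,x₅}, {x₂,x₄,x₅}, {x₁,x₂,x₃,x₄}, Ω }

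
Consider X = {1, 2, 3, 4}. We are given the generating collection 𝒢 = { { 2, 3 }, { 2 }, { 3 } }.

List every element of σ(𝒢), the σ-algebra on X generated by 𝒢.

Begin from { ∅, { 2 }, { 3 }, { 2, 3 }, X } (that is, 𝒢 plus ∅ and X).
Step 1 (3 new):
  { 1, 4 }  = complement { 2, 3 }
  { 1, 2, 4 }  = complement { 3 }
  { 1, 3, 4 }  = complement { 2 }
Step 2: already closed under ᶜ and ∪.

Therefore σ(𝒢) = { ∅, { 2 }, { 3 }, { 1, 4 }, { 2, 3 }, { 1, 2, 4 }, { 1, 3, 4 }, X } (|σ(𝒢)| = 8).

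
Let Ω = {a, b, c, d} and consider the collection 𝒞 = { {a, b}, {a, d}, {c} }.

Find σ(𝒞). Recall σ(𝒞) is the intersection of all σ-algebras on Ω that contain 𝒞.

Initial family (5 sets): { {}, {c}, {a, b}, {a, d}, Ω }.
Step 1: +5 →
  {b, c}  = complement {a, d}
  {c, d}  = complement {a, b}
  {a, b, c}  = {c} ∪ {a, b}
  {a, b, d}  = complement {c}
  {a, c, d}  = {c} ∪ {a, d}
  |family| = 10
Step 2: +3 →
  {b}  = complement {a, c, d}
  {d}  = complement {a, b, c}
  {b, c, d}  = {c, d} ∪ {b, c}
  |family| = 13
Step 3 (2 new):
  {a}  = complement {b, c, d}
  {b, d}  = {d} ∪ {b}
  |family| = 15
Step 4. New:
  {a, c}  = complement {b, d}
  |family| = 16
Step 5: already closed under ᶜ and ∪.

|σ(𝒞)| = 16.  σ(𝒞) = { {}, {a}, {b}, {c}, {d}, {a, b}, {a, c}, {a, d}, {b, c}, {b, d}, {c, d}, {a, b, c}, {a, b, d}, {a, c, d}, {b, c, d}, Ω }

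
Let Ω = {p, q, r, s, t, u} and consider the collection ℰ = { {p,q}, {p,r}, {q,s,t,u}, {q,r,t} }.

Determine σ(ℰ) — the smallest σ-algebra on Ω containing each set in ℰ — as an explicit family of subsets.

Start: ℰ ∪ {∅, Ω} = { {}, {p,q}, {p,r}, {q,r,t}, {q,s,t,u}, Ω }.
Step 1 adds 6:
  {p,q,r}  = {p,q} ∪ {p,r}
  {p,s,u}  = {q,r,t}ᶜ
  {p,q,r,t}  = {q,r,t} ∪ {p,q}
  {r,s,t,u}  = {p,q}ᶜ
  {p,q,s,t,u}  = {q,s,t,u} ∪ {p,q}
  {q,r,s,t,u}  = {q,s,t,u} ∪ {q,r,t}
  [12 total]
Step 2 (8 new):
  {p}  = {q,r,s,t,u}ᶜ
  {r}  = {p,q,s,t,u}ᶜ
  {s,u}  = {p,q,r,t}ᶜ
  {s,t,u}  = {p,q,r}ᶜ
  {p,q,s,u}  = {p,q} ∪ {p,s,u}
  {p,r,s,u}  = {p,s,u} ∪ {p,r}
  {p,q,r,s,u}  = {p,q,r} ∪ {p,s,u}
  {p,r,s,t,u}  = {r,s,t,u} ∪ {p,s,u}
  [20 total]
Step 3: +6 →
  {q}  = {p,r,s,t,u}ᶜ
  {t}  = {p,q,r,s,u}ᶜ
  {q,t}  = {p,r,s,u}ᶜ
  {r,t}  = {p,q,s,u}ᶜ
  {r,s,u}  = {s,u} ∪ {r}
  {p,s,t,u}  = {p,s,u} ∪ {s,t,u}
  [26 total]
Step 4: +6 →
  {p,t}  = {t} ∪ {p}
  {q,r}  = {p,s,t,u}ᶜ
  {p,q,t}  = {r,s,u}ᶜ
  {p,r,t}  = {t} ∪ {p,r}
  {q,s,u}  = {q} ∪ {s,u}
  {q,r,s,u}  = {q} ∪ {r,s,u}
  [32 total]
Step 5: stable.

Therefore σ(ℰ) = { {}, {p}, {q}, {r}, {t}, {p,q}, {p,r}, {p,t}, {q,r}, {q,t}, {r,t}, {s,u}, {p,q,r}, {p,q,t}, {p,r,t}, {p,s,u}, {q,r,t}, {q,s,u}, {r,s,u}, {s,t,u}, {p,q,r,t}, {p,q,s,u}, {p,r,s,u}, {p,s,t,u}, {q,r,s,u}, {q,s,t,u}, {r,s,t,u}, {p,q,r,s,u}, {p,q,s,t,u}, {p,r,s,t,u}, {q,r,s,t,u}, Ω } (|σ(ℰ)| = 32).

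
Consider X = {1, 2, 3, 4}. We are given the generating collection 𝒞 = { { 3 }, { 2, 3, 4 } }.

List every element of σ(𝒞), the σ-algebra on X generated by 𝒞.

|σ(𝒞)| = 8.  σ(𝒞) = { {}, { 1 }, { 3 }, { 1, 3 }, { 2, 4 }, { 1, 2, 4 }, { 2, 3, 4 }, X }

Derivation:
Initial family (4 sets): { {}, { 3 }, { 2, 3, 4 }, X }.
Iteration 1: 2 new —
  { 1 }  = { 2, 3, 4 }ᶜ
  { 1, 2, 4 }  = { 3 }ᶜ
Iteration 2: 1 new —
  { 1, 3 }  = { 3 } ∪ { 1 }
Iteration 3 adds 1:
  { 2, 4 }  = { 1, 3 }ᶜ
Iteration 4: already closed under ᶜ and ∪.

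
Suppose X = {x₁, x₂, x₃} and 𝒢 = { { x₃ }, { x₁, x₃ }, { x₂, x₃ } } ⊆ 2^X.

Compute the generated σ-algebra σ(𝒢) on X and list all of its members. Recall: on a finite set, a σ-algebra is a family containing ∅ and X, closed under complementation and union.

Initial family (5 sets): { {}, { x₃ }, { x₁, x₃ }, { x₂, x₃ }, X }.
Round 1. New:
  { x₁ }  = complement { x₂, x₃ }
  { x₂ }  = complement { x₁, x₃ }
  { x₁, x₂ }  = complement { x₃ }
  |family| = 8
Round 2: stable.

σ(𝒢) = { {}, { x₁ }, { x₂ }, { x₃ }, { x₁, x₂ }, { x₁, x₃ }, { x₂, x₃ }, X }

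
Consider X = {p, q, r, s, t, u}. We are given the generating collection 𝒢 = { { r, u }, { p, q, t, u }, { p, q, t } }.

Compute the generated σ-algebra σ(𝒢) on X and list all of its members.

Answer: σ(𝒢) = { {}, { r }, { s }, { u }, { r, s }, { r, u }, { s, u }, { p, q, t }, { r, s, u }, { p, q, r, t }, { p, q, s, t }, { p, q, t, u }, { p, q, r, s, t }, { p, q, r, t, u }, { p, q, s, t, u }, X }

Trace:
Start: 𝒢 ∪ {∅, X} = { {}, { r, u }, { p, q, t }, { p, q, t, u }, X }.
Round 1. New:
  { r, s }  = ᶜ of { p, q, t, u }
  { r, s, u }  = ᶜ of { p, q, t }
  { p, q, s, t }  = ᶜ of { r, u }
  { p, q, r, t, u }  = { p, q, t } ∪ { r, u }
  (now 9)
Round 2. New:
  { s }  = ᶜ of { p, q, r, t, u }
  { p, q, r, s, t }  = { r, s } ∪ { p, q, s, t }
  { p, q, s, t, u }  = { p, q, s, t } ∪ { p, q, t, u }
  (now 12)
Round 3 (2 new):
  { r }  = ᶜ of { p, q, s, t, u }
  { u }  = ᶜ of { p, q, r, s, t }
  (now 14)
Round 4 adds 2:
  { s, u }  = { s } ∪ { u }
  { p, q, r, t }  = { r } ∪ { p, q, t }
  (now 16)
Round 5: already closed under ᶜ and ∪.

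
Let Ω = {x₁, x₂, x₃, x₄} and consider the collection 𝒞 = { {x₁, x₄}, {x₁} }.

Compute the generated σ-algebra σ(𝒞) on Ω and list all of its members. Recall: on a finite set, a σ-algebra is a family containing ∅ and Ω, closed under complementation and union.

Start: 𝒞 ∪ {∅, Ω} = { ∅, {x₁}, {x₁, x₄}, Ω }.
Step 1: +2 →
  {x₂, x₃}  = ᶜ of {x₁, x₄}
  {x₂, x₃, x₄}  = ᶜ of {x₁}
  |family| = 6
Step 2 adds 1:
  {x₁, x₂, x₃}  = {x₂, x₃} ∪ {x₁}
  |family| = 7
Step 3 (1 new):
  {x₄}  = ᶜ of {x₁, x₂, x₃}
  |family| = 8
After Step 4 the family is unchanged; done.

Hence σ(𝒞) has 8 members: { ∅, {x₁}, {x₄}, {x₁, x₄}, {x₂, x₃}, {x₁, x₂, x₃}, {x₂, x₃, x₄}, Ω }.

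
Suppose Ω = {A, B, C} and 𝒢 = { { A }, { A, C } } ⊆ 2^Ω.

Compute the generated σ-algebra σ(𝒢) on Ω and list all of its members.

Take S₀ = 𝒢 ∪ {∅, Ω} = { {  }, { A }, { A, C }, Ω }.
Iteration 1: 2 new —
  { B }  = { A, C }ᶜ
  { B, C }  = { A }ᶜ
  |family| = 6
Iteration 2. New:
  { A, B }  = { B } ∪ { A }
  |family| = 7
Iteration 3: +1 →
  { C }  = { A, B }ᶜ
  |family| = 8
After Iteration 4 the family is unchanged; done.

σ(𝒢) = { {  }, { A }, { B }, { C }, { A, B }, { A, C }, { B, C }, Ω }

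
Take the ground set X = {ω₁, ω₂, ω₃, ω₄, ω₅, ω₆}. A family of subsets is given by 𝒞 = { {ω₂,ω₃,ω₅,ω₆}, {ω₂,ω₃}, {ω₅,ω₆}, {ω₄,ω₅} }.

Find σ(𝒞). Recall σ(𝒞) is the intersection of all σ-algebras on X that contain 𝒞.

Begin from { {}, {ω₂,ω₃}, {ω₄,ω₅}, {ω₅,ω₆}, {ω₂,ω₃,ω₅,ω₆}, X } (that is, 𝒞 plus ∅ and X).
Pass 1 adds 7:
  {ω₁,ω₄}  = {ω₂,ω₃,ω₅,ω₆}ᶜ
  {ω₄,ω₅,ω₆}  = {ω₄,ω₅} ∪ {ω₅,ω₆}
  {ω₁,ω₂,ω₃,ω₄}  = {ω₅,ω₆}ᶜ
  {ω₁,ω₂,ω₃,ω₆}  = {ω₄,ω₅}ᶜ
  {ω₁,ω₄,ω₅,ω₆}  = {ω₂,ω₃}ᶜ
  {ω₂,ω₃,ω₄,ω₅}  = {ω₄,ω₅} ∪ {ω₂,ω₃}
  {ω₂,ω₃,ω₄,ω₅,ω₆}  = {ω₄,ω₅} ∪ {ω₂,ω₃,ω₅,ω₆}
  — 13 sets.
Pass 2 adds 7:
  {ω₁}  = {ω₂,ω₃,ω₄,ω₅,ω₆}ᶜ
  {ω₁,ω₆}  = {ω₂,ω₃,ω₄,ω₅}ᶜ
  {ω₁,ω₂,ω₃}  = {ω₄,ω₅,ω₆}ᶜ
  {ω₁,ω₄,ω₅}  = {ω₄,ω₅} ∪ {ω₁,ω₄}
  {ω₁,ω₂,ω₃,ω₄,ω₅}  = {ω₂,ω₃,ω₄,ω₅} ∪ {ω₁,ω₄}
  {ω₁,ω₂,ω₃,ω₄,ω₆}  = {ω₁,ω₂,ω₃,ω₆} ∪ {ω₁,ω₄}
  {ω₁,ω₂,ω₃,ω₅,ω₆}  = {ω₅,ω₆} ∪ {ω₁,ω₂,ω₃,ω₆}
  — 20 sets.
Pass 3. New:
  {ω₄}  = {ω₁,ω₂,ω₃,ω₅,ω₆}ᶜ
  {ω₅}  = {ω₁,ω₂,ω₃,ω₄,ω₆}ᶜ
  {ω₆}  = {ω₁,ω₂,ω₃,ω₄,ω₅}ᶜ
  {ω₁,ω₄,ω₆}  = {ω₁,ω₆} ∪ {ω₁,ω₄}
  {ω₁,ω₅,ω₆}  = {ω₅,ω₆} ∪ {ω₁,ω₆}
  {ω₂,ω₃,ω₆}  = {ω₁,ω₄,ω₅}ᶜ
  — 26 sets.
Pass 4. New:
  {ω₁,ω₅}  = {ω₁} ∪ {ω₅}
  {ω₄,ω₆}  = {ω₆} ∪ {ω₄}
  {ω₂,ω₃,ω₄}  = {ω₁,ω₅,ω₆}ᶜ
  {ω₂,ω₃,ω₅}  = {ω₁,ω₄,ω₆}ᶜ
  {ω₁,ω₂,ω₃,ω₅}  = {ω₁,ω₂,ω₃} ∪ {ω₅}
  {ω₂,ω₃,ω₄,ω₆}  = {ω₂,ω₃,ω₆} ∪ {ω₄}
  — 32 sets.
After Pass 5 the family is unchanged; done.

Therefore σ(𝒞) = { {}, {ω₁}, {ω₄}, {ω₅}, {ω₆}, {ω₁,ω₄}, {ω₁,ω₅}, {ω₁,ω₆}, {ω₂,ω₃}, {ω₄,ω₅}, {ω₄,ω₆}, {ω₅,ω₆}, {ω₁,ω₂,ω₃}, {ω₁,ω₄,ω₅}, {ω₁,ω₄,ω₆}, {ω₁,ω₅,ω₆}, {ω₂,ω₃,ω₄}, {ω₂,ω₃,ω₅}, {ω₂,ω₃,ω₆}, {ω₄,ω₅,ω₆}, {ω₁,ω₂,ω₃,ω₄}, {ω₁,ω₂,ω₃,ω₅}, {ω₁,ω₂,ω₃,ω₆}, {ω₁,ω₄,ω₅,ω₆}, {ω₂,ω₃,ω₄,ω₅}, {ω₂,ω₃,ω₄,ω₆}, {ω₂,ω₃,ω₅,ω₆}, {ω₁,ω₂,ω₃,ω₄,ω₅}, {ω₁,ω₂,ω₃,ω₄,ω₆}, {ω₁,ω₂,ω₃,ω₅,ω₆}, {ω₂,ω₃,ω₄,ω₅,ω₆}, X } (|σ(𝒞)| = 32).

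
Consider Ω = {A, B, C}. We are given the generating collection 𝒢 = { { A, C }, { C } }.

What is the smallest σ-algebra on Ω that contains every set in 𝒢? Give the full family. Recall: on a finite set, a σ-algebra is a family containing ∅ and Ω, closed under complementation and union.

σ(𝒢) (8 sets): { {  }, { A }, { B }, { C }, { A, B }, { A, C }, { B, C }, Ω }

Working:
Seed the family with 𝒢 together with ∅ and Ω: { {  }, { C }, { A, C }, Ω }.
Round 1 adds 2:
  { B }  = Ω∖{ A, C }
  { A, B }  = Ω∖{ C }
  — 6 sets.
Round 2 (1 new):
  { B, C }  = { C } ∪ { B }
  — 7 sets.
Round 3 adds 1:
  { A }  = Ω∖{ B, C }
  — 8 sets.
After Round 4 the family is unchanged; done.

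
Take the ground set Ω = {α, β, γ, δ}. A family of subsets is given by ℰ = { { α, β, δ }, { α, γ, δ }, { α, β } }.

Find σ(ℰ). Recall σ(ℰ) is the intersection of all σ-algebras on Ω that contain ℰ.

|σ(ℰ)| = 16.  σ(ℰ) = { {}, { α }, { β }, { γ }, { δ }, { α, β }, { α, γ }, { α, δ }, { β, γ }, { β, δ }, { γ, δ }, { α, β, γ }, { α, β, δ }, { α, γ, δ }, { β, γ, δ }, Ω }

Trace:
Seed the family with ℰ together with ∅ and Ω: { {}, { α, β }, { α, β, δ }, { α, γ, δ }, Ω }.
Iteration 1. New:
  { β }  = Ω∖{ α, γ, δ }
  { γ }  = Ω∖{ α, β, δ }
  { γ, δ }  = Ω∖{ α, β }
  — 8 sets.
Iteration 2: 3 new —
  { β, γ }  = { γ } ∪ { β }
  { α, β, γ }  = { γ } ∪ { α, β }
  { β, γ, δ }  = { β } ∪ { γ, δ }
  — 11 sets.
Iteration 3 (3 new):
  { α }  = Ω∖{ β, γ, δ }
  { δ }  = Ω∖{ α, β, γ }
  { α, δ }  = Ω∖{ β, γ }
  — 14 sets.
Iteration 4 (2 new):
  { α, γ }  = { γ } ∪ { α }
  { β, δ }  = { δ } ∪ { β }
  — 16 sets.
Iteration 5: no new sets; the family is a σ-algebra.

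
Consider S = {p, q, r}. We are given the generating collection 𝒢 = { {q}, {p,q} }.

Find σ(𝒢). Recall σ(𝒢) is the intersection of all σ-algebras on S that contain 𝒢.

Take S₀ = 𝒢 ∪ {∅, S} = { ∅, {q}, {p,q}, S }.
Round 1 adds 2:
  {r}  = ᶜ of {p,q}
  {p,r}  = ᶜ of {q}
Round 2 adds 1:
  {q,r}  = {r} ∪ {q}
Round 3 adds 1:
  {p}  = ᶜ of {q,r}
Round 4: closed — nothing new.

σ(𝒢) = { ∅, {p}, {q}, {r}, {p,q}, {p,r}, {q,r}, S }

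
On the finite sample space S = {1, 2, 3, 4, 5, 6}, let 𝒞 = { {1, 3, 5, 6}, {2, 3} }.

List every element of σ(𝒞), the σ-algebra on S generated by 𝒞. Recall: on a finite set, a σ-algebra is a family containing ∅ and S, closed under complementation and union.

σ(𝒞) (16 sets): { ∅, {2}, {3}, {4}, {2, 3}, {2, 4}, {3, 4}, {1, 5, 6}, {2, 3, 4}, {1, 2, 5, 6}, {1, 3, 5, 6}, {1, 4, 5, 6}, {1, 2, 3, 5, 6}, {1, 2, 4, 5, 6}, {1, 3, 4, 5, 6}, S }

Trace:
Start: 𝒞 ∪ {∅, S} = { ∅, {2, 3}, {1, 3, 5, 6}, S }.
Step 1 adds 3:
  {2, 4}  = {1, 3, 5, 6}ᶜ
  {1, 4, 5, 6}  = {2, 3}ᶜ
  {1, 2, 3, 5, 6}  = {2, 3} ∪ {1, 3, 5, 6}
  (now 7)
Step 2 (4 new):
  {4}  = {1, 2, 3, 5, 6}ᶜ
  {2, 3, 4}  = {2, 3} ∪ {2, 4}
  {1, 2, 4, 5, 6}  = {1, 4, 5, 6} ∪ {2, 4}
  {1, 3, 4, 5, 6}  = {1, 3, 5, 6} ∪ {1, 4, 5, 6}
  (now 11)
Step 3 adds 3:
  {2}  = {1, 3, 4, 5, 6}ᶜ
  {3}  = {1, 2, 4, 5, 6}ᶜ
  {1, 5, 6}  = {2, 3, 4}ᶜ
  (now 14)
Step 4: +2 →
  {3, 4}  = {3} ∪ {4}
  {1, 2, 5, 6}  = {1, 5, 6} ∪ {2}
  (now 16)
Step 5: already closed under ᶜ and ∪.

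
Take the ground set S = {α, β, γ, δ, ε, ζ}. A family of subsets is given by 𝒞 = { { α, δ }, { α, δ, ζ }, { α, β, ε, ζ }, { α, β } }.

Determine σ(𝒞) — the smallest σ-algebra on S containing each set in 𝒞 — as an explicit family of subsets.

Answer: σ(𝒞) = { {}, { α }, { β }, { γ }, { δ }, { ε }, { ζ }, { α, β }, { α, γ }, { α, δ }, { α, ε }, { α, ζ }, { β, γ }, { β, δ }, { β, ε }, { β, ζ }, { γ, δ }, { γ, ε }, { γ, ζ }, { δ, ε }, { δ, ζ }, { ε, ζ }, { α, β, γ }, { α, β, δ }, { α, β, ε }, { α, β, ζ }, { α, γ, δ }, { α, γ, ε }, { α, γ, ζ }, { α, δ, ε }, { α, δ, ζ }, { α, ε, ζ }, { β, γ, δ }, { β, γ, ε }, { β, γ, ζ }, { β, δ, ε }, { β, δ, ζ }, { β, ε, ζ }, { γ, δ, ε }, { γ, δ, ζ }, { γ, ε, ζ }, { δ, ε, ζ }, { α, β, γ, δ }, { α, β, γ, ε }, { α, β, γ, ζ }, { α, β, δ, ε }, { α, β, δ, ζ }, { α, β, ε, ζ }, { α, γ, δ, ε }, { α, γ, δ, ζ }, { α, γ, ε, ζ }, { α, δ, ε, ζ }, { β, γ, δ, ε }, { β, γ, δ, ζ }, { β, γ, ε, ζ }, { β, δ, ε, ζ }, { γ, δ, ε, ζ }, { α, β, γ, δ, ε }, { α, β, γ, δ, ζ }, { α, β, γ, ε, ζ }, { α, β, δ, ε, ζ }, { α, γ, δ, ε, ζ }, { β, γ, δ, ε, ζ }, S }

Trace:
Start: 𝒞 ∪ {∅, S} = { {}, { α, β }, { α, δ }, { α, δ, ζ }, { α, β, ε, ζ }, S }.
Iteration 1: +7 →
  { γ, δ }  = S∖{ α, β, ε, ζ }
  { α, β, δ }  = { α, δ } ∪ { α, β }
  { β, γ, ε }  = S∖{ α, δ, ζ }
  { α, β, δ, ζ }  = { α, β } ∪ { α, δ, ζ }
  { β, γ, ε, ζ }  = S∖{ α, δ }
  { γ, δ, ε, ζ }  = S∖{ α, β }
  { α, β, δ, ε, ζ }  = { α, δ } ∪ { α, β, ε, ζ }
  [13 total]
Iteration 2: 13 new —
  { γ }  = S∖{ α, β, δ, ε, ζ }
  { γ, ε }  = S∖{ α, β, δ, ζ }
  { α, γ, δ }  = { γ, δ } ∪ { α, δ }
  { γ, ε, ζ }  = S∖{ α, β, δ }
  { α, β, γ, δ }  = { γ, δ } ∪ { α, β }
  { α, β, γ, ε }  = { α, β } ∪ { β, γ, ε }
  { α, γ, δ, ζ }  = { γ, δ } ∪ { α, δ, ζ }
  { β, γ, δ, ε }  = { γ, δ } ∪ { β, γ, ε }
  { α, β, γ, δ, ε }  = { α, β, δ } ∪ { β, γ, ε }
  { α, β, γ, δ, ζ }  = { γ, δ } ∪ { α, β, δ, ζ }
  { α, β, γ, ε, ζ }  = { α, β } ∪ { β, γ, ε, ζ }
  { α, γ, δ, ε, ζ }  = { γ, δ, ε, ζ } ∪ { α, δ, ζ }
  { β, γ, δ, ε, ζ }  = { γ, δ } ∪ { β, γ, ε, ζ }
  [26 total]
Iteration 3. New:
  { α }  = S∖{ β, γ, δ, ε, ζ }
  { β }  = S∖{ α, γ, δ, ε, ζ }
  { δ }  = S∖{ α, β, γ, ε, ζ }
  { ε }  = S∖{ α, β, γ, δ, ζ }
  { ζ }  = S∖{ α, β, γ, δ, ε }
  { α, ζ }  = S∖{ β, γ, δ, ε }
  { β, ε }  = S∖{ α, γ, δ, ζ }
  { δ, ζ }  = S∖{ α, β, γ, ε }
  { ε, ζ }  = S∖{ α, β, γ, δ }
  { α, β, γ }  = { α, β } ∪ { γ }
  { β, ε, ζ }  = S∖{ α, γ, δ }
  { γ, δ, ε }  = { γ, δ } ∪ { γ, ε }
  { α, γ, δ, ε }  = { α, γ, δ } ∪ { γ, ε }
  [39 total]
Iteration 4: +23 →
  { α, γ }  = { γ } ∪ { α }
  { α, ε }  = { α } ∪ { ε }
  { β, γ }  = { β } ∪ { γ }
  { β, δ }  = { β } ∪ { δ }
  { β, ζ }  = S∖{ α, γ, δ, ε }
  { γ, ζ }  = { γ } ∪ { ζ }
  { δ, ε }  = { δ } ∪ { ε }
  { α, β, ε }  = { α, β } ∪ { β, ε }
  { α, β, ζ }  = S∖{ γ, δ, ε }
  { α, γ, ε }  = { γ, ε } ∪ { α }
  { α, γ, ζ }  = { α, ζ } ∪ { γ }
  { α, δ, ε }  = { α, δ } ∪ { ε }
  { α, ε, ζ }  = { α, ζ } ∪ { ε, ζ }
  { β, γ, δ }  = { γ, δ } ∪ { β }
  { β, δ, ε }  = { δ } ∪ { β, ε }
  { β, δ, ζ }  = { β } ∪ { δ, ζ }
  { γ, δ, ζ }  = { γ, δ } ∪ { δ, ζ }
  { δ, ε, ζ }  = S∖{ α, β, γ }
  { α, β, γ, ζ }  = { α, ζ } ∪ { α, β, γ }
  { α, β, δ, ε }  = { α, β, δ } ∪ { β, ε }
  { α, γ, ε, ζ }  = { α, ζ } ∪ { γ, ε }
  { α, δ, ε, ζ }  = { ε, ζ } ∪ { α, δ, ζ }
  { β, δ, ε, ζ }  = { δ } ∪ { β, ε, ζ }
  [62 total]
Iteration 5: +2 →
  { β, γ, ζ }  = S∖{ α, δ, ε }
  { β, γ, δ, ζ }  = S∖{ α, ε }
  [64 total]
After Iteration 6 the family is unchanged; done.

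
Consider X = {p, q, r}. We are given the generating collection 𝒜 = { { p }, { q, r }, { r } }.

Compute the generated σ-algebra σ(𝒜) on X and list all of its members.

σ(𝒜) = { {}, { p }, { q }, { r }, { p, q }, { p, r }, { q, r }, X }

Check:
Take S₀ = 𝒜 ∪ {∅, X} = { {}, { p }, { r }, { q, r }, X }.
Pass 1. New:
  { p, q }  = ᶜ of { r }
  { p, r }  = { r } ∪ { p }
  (now 7)
Pass 2 (1 new):
  { q }  = ᶜ of { p, r }
  (now 8)
Pass 3: already closed under ᶜ and ∪.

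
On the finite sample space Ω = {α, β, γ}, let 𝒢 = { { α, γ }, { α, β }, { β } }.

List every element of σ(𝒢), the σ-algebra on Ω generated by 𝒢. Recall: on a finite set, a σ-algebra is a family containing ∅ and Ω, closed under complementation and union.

Initial family (5 sets): { {  }, { β }, { α, β }, { α, γ }, Ω }.
Iteration 1. New:
  { γ }  = Ω∖{ α, β }
  |family| = 6
Iteration 2: 1 new —
  { β, γ }  = { γ } ∪ { β }
  |family| = 7
Iteration 3 (1 new):
  { α }  = Ω∖{ β, γ }
  |family| = 8
After Iteration 4 the family is unchanged; done.

Hence σ(𝒢) has 8 members: { {  }, { α }, { β }, { γ }, { α, β }, { α, γ }, { β, γ }, Ω }.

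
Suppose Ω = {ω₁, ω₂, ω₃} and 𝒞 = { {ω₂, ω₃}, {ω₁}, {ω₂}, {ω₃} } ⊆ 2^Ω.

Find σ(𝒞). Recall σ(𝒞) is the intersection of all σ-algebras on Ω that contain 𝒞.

Initial family (6 sets): { {}, {ω₁}, {ω₂}, {ω₃}, {ω₂, ω₃}, Ω }.
Pass 1: 2 new —
  {ω₁, ω₂}  = Ω∖{ω₃}
  {ω₁, ω₃}  = Ω∖{ω₂}
  — 8 sets.
Pass 2: stable.

σ(𝒞) = { {}, {ω₁}, {ω₂}, {ω₃}, {ω₁, ω₂}, {ω₁, ω₃}, {ω₂, ω₃}, Ω }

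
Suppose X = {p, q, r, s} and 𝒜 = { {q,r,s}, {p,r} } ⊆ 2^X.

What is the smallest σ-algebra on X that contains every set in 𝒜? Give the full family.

Answer: σ(𝒜) = { {}, {p}, {r}, {p,r}, {q,s}, {p,q,s}, {q,r,s}, X }

Trace:
Start: 𝒜 ∪ {∅, X} = { {}, {p,r}, {q,r,s}, X }.
Pass 1: +2 →
  {p}  = {q,r,s}ᶜ
  {q,s}  = {p,r}ᶜ
  |family| = 6
Pass 2: 1 new —
  {p,q,s}  = {q,s} ∪ {p}
  |family| = 7
Pass 3 (1 new):
  {r}  = {p,q,s}ᶜ
  |family| = 8
Pass 4: stable.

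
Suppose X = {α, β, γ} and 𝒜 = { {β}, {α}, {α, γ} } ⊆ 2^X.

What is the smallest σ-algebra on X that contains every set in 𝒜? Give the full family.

σ(𝒜) (8 sets): { {}, {α}, {β}, {γ}, {α, β}, {α, γ}, {β, γ}, X }

Working:
Start: 𝒜 ∪ {∅, X} = { {}, {α}, {β}, {α, γ}, X }.
Pass 1. New:
  {α, β}  = {β} ∪ {α}
  {β, γ}  = X∖{α}
  (now 7)
Pass 2 (1 new):
  {γ}  = X∖{α, β}
  (now 8)
Pass 3: already closed under ᶜ and ∪.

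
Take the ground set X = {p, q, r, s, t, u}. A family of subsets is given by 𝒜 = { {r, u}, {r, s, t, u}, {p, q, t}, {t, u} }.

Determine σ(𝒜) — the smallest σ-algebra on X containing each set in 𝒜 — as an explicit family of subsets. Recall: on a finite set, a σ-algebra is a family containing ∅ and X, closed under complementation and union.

Initial family (6 sets): { ∅, {r, u}, {t, u}, {p, q, t}, {r, s, t, u}, X }.
Iteration 1: +7 →
  {p, q}  = X∖{r, s, t, u}
  {r, s, u}  = X∖{p, q, t}
  {r, t, u}  = {t, u} ∪ {r, u}
  {p, q, r, s}  = X∖{t, u}
  {p, q, s, t}  = X∖{r, u}
  {p, q, t, u}  = {p, q, t} ∪ {t, u}
  {p, q, r, t, u}  = {p, q, t} ∪ {r, u}
Iteration 2. New:
  {s}  = X∖{p, q, r, t, u}
  {r, s}  = X∖{p, q, t, u}
  {p, q, s}  = X∖{r, t, u}
  {p, q, r, u}  = {p, q} ∪ {r, u}
  {p, q, r, s, t}  = {p, q, s, t} ∪ {p, q, r, s}
  {p, q, r, s, u}  = {p, q} ∪ {r, s, u}
  {p, q, s, t, u}  = {t, u} ∪ {p, q, s, t}
Iteration 3: +5 →
  {r}  = X∖{p, q, s, t, u}
  {t}  = X∖{p, q, r, s, u}
  {u}  = X∖{p, q, r, s, t}
  {s, t}  = X∖{p, q, r, u}
  {s, t, u}  = {t, u} ∪ {s}
Iteration 4: 7 new —
  {r, t}  = {t} ∪ {r}
  {s, u}  = {u} ∪ {s}
  {p, q, r}  = X∖{s, t, u}
  {p, q, u}  = {p, q} ∪ {u}
  {r, s, t}  = {r, s} ∪ {t}
  {p, q, r, t}  = {r} ∪ {p, q, t}
  {p, q, s, u}  = {u} ∪ {p, q, s}
Iteration 5: stable.

σ(𝒜) = { ∅, {r}, {s}, {t}, {u}, {p, q}, {r, s}, {r, t}, {r, u}, {s, t}, {s, u}, {t, u}, {p, q, r}, {p, q, s}, {p, q, t}, {p, q, u}, {r, s, t}, {r, s, u}, {r, t, u}, {s, t, u}, {p, q, r, s}, {p, q, r, t}, {p, q, r, u}, {p, q, s, t}, {p, q, s, u}, {p, q, t, u}, {r, s, t, u}, {p, q, r, s, t}, {p, q, r, s, u}, {p, q, r, t, u}, {p, q, s, t, u}, X }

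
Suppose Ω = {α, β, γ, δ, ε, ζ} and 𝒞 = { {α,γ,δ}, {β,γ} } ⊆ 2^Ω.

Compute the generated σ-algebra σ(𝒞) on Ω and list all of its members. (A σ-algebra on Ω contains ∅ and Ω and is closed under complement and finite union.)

Answer: σ(𝒞) = { ∅, {β}, {γ}, {α,δ}, {β,γ}, {ε,ζ}, {α,β,δ}, {α,γ,δ}, {β,ε,ζ}, {γ,ε,ζ}, {α,β,γ,δ}, {α,δ,ε,ζ}, {β,γ,ε,ζ}, {α,β,δ,ε,ζ}, {α,γ,δ,ε,ζ}, Ω }

Derivation:
Start: 𝒞 ∪ {∅, Ω} = { ∅, {β,γ}, {α,γ,δ}, Ω }.
Iteration 1 adds 3:
  {β,ε,ζ}  = ᶜ of {α,γ,δ}
  {α,β,γ,δ}  = {α,γ,δ} ∪ {β,γ}
  {α,δ,ε,ζ}  = ᶜ of {β,γ}
Iteration 2 adds 4:
  {ε,ζ}  = ᶜ of {α,β,γ,δ}
  {β,γ,ε,ζ}  = {β,γ} ∪ {β,ε,ζ}
  {α,β,δ,ε,ζ}  = {α,δ,ε,ζ} ∪ {β,ε,ζ}
  {α,γ,δ,ε,ζ}  = {α,γ,δ} ∪ {α,δ,ε,ζ}
Iteration 3 (3 new):
  {β}  = ᶜ of {α,γ,δ,ε,ζ}
  {γ}  = ᶜ of {α,β,δ,ε,ζ}
  {α,δ}  = ᶜ of {β,γ,ε,ζ}
Iteration 4. New:
  {α,β,δ}  = {α,δ} ∪ {β}
  {γ,ε,ζ}  = {γ} ∪ {ε,ζ}
Iteration 5: no new sets; the family is a σ-algebra.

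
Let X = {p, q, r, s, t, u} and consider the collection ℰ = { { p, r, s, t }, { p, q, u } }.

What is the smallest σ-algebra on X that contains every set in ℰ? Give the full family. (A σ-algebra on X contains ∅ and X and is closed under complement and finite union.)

Begin from { {}, { p, q, u }, { p, r, s, t }, X } (that is, ℰ plus ∅ and X).
Pass 1. New:
  { q, u }  = complement { p, r, s, t }
  { r, s, t }  = complement { p, q, u }
  (now 6)
Pass 2. New:
  { q, r, s, t, u }  = { r, s, t } ∪ { q, u }
  (now 7)
Pass 3 (1 new):
  { p }  = complement { q, r, s, t, u }
  (now 8)
Pass 4: already closed under ᶜ and ∪.

Therefore σ(ℰ) = { {}, { p }, { q, u }, { p, q, u }, { r, s, t }, { p, r, s, t }, { q, r, s, t, u }, X } (|σ(ℰ)| = 8).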